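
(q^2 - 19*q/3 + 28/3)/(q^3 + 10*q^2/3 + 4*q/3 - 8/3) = (3*q^2 - 19*q + 28)/(3*q^3 + 10*q^2 + 4*q - 8)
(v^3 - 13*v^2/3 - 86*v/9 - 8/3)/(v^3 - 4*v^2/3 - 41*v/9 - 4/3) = (v - 6)/(v - 3)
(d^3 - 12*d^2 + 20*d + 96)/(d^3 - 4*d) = (d^2 - 14*d + 48)/(d*(d - 2))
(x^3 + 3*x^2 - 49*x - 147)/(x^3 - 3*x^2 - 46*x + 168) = (x^2 - 4*x - 21)/(x^2 - 10*x + 24)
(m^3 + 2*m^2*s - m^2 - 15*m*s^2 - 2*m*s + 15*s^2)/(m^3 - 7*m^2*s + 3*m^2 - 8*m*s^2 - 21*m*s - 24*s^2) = (-m^3 - 2*m^2*s + m^2 + 15*m*s^2 + 2*m*s - 15*s^2)/(-m^3 + 7*m^2*s - 3*m^2 + 8*m*s^2 + 21*m*s + 24*s^2)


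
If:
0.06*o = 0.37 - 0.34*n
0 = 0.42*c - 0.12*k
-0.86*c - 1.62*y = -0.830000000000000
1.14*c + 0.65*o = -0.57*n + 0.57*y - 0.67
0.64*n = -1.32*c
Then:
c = -0.56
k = -1.95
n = 1.15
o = -0.35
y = 0.81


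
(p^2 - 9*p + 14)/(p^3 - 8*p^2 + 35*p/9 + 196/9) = 9*(p - 2)/(9*p^2 - 9*p - 28)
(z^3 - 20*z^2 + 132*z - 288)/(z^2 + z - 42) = (z^2 - 14*z + 48)/(z + 7)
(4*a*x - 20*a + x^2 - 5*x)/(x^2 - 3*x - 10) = (4*a + x)/(x + 2)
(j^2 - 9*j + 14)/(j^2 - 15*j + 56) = (j - 2)/(j - 8)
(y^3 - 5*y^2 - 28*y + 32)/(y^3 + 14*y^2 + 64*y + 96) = (y^2 - 9*y + 8)/(y^2 + 10*y + 24)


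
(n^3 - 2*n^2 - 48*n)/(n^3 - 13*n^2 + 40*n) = (n + 6)/(n - 5)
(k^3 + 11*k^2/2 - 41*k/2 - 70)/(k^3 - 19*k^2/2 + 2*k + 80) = (k + 7)/(k - 8)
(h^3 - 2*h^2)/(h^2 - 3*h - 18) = h^2*(2 - h)/(-h^2 + 3*h + 18)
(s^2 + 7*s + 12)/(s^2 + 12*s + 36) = (s^2 + 7*s + 12)/(s^2 + 12*s + 36)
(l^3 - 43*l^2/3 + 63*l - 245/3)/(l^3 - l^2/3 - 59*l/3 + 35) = (l^2 - 12*l + 35)/(l^2 + 2*l - 15)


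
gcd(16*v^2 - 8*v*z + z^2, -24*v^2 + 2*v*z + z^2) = -4*v + z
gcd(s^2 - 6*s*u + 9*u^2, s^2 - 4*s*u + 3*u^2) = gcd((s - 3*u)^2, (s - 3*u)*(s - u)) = s - 3*u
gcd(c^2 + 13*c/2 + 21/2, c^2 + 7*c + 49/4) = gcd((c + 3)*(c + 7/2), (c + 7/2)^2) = c + 7/2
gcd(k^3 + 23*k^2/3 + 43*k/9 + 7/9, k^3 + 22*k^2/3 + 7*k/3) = k^2 + 22*k/3 + 7/3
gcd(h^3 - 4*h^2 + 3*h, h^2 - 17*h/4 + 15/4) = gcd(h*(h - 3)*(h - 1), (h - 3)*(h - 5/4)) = h - 3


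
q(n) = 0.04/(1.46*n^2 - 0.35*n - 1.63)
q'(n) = 0.04*(0.35 - 2.92*n)/(1.46*n^2 - 0.35*n - 1.63)^2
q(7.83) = 0.00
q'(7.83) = -0.00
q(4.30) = 0.00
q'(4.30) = -0.00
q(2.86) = 0.00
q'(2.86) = -0.00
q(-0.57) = -0.04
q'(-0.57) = 0.09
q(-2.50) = 0.00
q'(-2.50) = 0.00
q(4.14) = 0.00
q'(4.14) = -0.00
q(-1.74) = 0.01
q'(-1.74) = 0.02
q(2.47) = 0.01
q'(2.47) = -0.01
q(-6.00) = 0.00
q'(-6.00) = 0.00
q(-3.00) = 0.00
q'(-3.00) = 0.00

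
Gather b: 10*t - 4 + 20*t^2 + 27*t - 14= 20*t^2 + 37*t - 18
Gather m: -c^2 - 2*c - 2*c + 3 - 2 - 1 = -c^2 - 4*c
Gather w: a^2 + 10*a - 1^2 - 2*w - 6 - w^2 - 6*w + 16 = a^2 + 10*a - w^2 - 8*w + 9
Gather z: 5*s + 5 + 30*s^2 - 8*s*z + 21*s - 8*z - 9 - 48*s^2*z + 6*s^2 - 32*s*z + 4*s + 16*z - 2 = 36*s^2 + 30*s + z*(-48*s^2 - 40*s + 8) - 6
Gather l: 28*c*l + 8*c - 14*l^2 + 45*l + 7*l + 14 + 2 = 8*c - 14*l^2 + l*(28*c + 52) + 16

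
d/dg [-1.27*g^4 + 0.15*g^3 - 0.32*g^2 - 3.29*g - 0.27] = -5.08*g^3 + 0.45*g^2 - 0.64*g - 3.29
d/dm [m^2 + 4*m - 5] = 2*m + 4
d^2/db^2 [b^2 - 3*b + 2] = 2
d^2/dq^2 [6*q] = 0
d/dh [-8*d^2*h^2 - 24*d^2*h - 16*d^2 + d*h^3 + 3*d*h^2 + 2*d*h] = d*(-16*d*h - 24*d + 3*h^2 + 6*h + 2)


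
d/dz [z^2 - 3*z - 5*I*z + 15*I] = 2*z - 3 - 5*I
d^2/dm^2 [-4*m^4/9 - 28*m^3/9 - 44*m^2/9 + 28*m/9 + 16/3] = -16*m^2/3 - 56*m/3 - 88/9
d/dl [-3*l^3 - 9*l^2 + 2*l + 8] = -9*l^2 - 18*l + 2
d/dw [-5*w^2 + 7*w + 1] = 7 - 10*w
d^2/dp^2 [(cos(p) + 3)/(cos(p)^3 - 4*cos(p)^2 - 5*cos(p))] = (-2*(cos(p) + 3)*(-3*cos(p)^2 + 8*cos(p) + 5)^2*sin(p)^2 + (sin(p)^2 + 4*cos(p) + 4)^2*cos(p)^3 + (sin(p)^2 + 4*cos(p) + 4)*(12*(1 - cos(2*p))^2 - 102*cos(p) - 216*cos(2*p) - 10*cos(3*p) + 9*cos(4*p) - 1)*cos(p)/8)/((sin(p)^2 + 4*cos(p) + 4)^3*cos(p)^3)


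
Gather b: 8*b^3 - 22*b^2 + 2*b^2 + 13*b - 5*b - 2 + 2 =8*b^3 - 20*b^2 + 8*b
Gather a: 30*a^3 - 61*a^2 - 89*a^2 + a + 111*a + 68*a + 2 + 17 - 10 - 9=30*a^3 - 150*a^2 + 180*a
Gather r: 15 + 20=35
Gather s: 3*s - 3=3*s - 3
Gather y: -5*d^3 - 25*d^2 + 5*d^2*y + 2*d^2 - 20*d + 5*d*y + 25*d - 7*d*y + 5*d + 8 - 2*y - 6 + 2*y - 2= -5*d^3 - 23*d^2 + 10*d + y*(5*d^2 - 2*d)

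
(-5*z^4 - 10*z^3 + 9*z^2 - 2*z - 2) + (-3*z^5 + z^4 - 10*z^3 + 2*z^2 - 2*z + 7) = -3*z^5 - 4*z^4 - 20*z^3 + 11*z^2 - 4*z + 5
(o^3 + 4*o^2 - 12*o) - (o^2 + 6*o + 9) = o^3 + 3*o^2 - 18*o - 9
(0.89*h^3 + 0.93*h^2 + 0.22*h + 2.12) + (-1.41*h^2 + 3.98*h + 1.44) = 0.89*h^3 - 0.48*h^2 + 4.2*h + 3.56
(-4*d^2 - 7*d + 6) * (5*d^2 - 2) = -20*d^4 - 35*d^3 + 38*d^2 + 14*d - 12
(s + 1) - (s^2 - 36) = -s^2 + s + 37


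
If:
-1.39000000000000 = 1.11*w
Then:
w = -1.25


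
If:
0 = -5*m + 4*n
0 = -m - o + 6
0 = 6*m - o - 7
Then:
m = 13/7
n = 65/28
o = 29/7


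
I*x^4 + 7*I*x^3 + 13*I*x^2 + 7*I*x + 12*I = (x + 3)*(x + 4)*(x + I)*(I*x + 1)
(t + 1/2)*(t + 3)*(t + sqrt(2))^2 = t^4 + 2*sqrt(2)*t^3 + 7*t^3/2 + 7*t^2/2 + 7*sqrt(2)*t^2 + 3*sqrt(2)*t + 7*t + 3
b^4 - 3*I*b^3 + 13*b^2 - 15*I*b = b*(b - 5*I)*(b - I)*(b + 3*I)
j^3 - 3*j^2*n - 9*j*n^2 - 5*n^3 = (j - 5*n)*(j + n)^2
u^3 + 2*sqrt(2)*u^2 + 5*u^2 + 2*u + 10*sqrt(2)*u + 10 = (u + 5)*(u + sqrt(2))^2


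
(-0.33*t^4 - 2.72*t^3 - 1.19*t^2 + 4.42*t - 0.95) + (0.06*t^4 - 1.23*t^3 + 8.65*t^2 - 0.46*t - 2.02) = -0.27*t^4 - 3.95*t^3 + 7.46*t^2 + 3.96*t - 2.97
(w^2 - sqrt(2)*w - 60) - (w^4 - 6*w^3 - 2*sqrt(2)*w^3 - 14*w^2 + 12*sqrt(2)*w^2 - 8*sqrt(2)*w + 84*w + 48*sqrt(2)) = -w^4 + 2*sqrt(2)*w^3 + 6*w^3 - 12*sqrt(2)*w^2 + 15*w^2 - 84*w + 7*sqrt(2)*w - 48*sqrt(2) - 60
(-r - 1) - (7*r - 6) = 5 - 8*r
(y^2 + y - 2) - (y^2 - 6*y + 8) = 7*y - 10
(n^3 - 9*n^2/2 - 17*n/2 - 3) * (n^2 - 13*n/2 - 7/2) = n^5 - 11*n^4 + 69*n^3/4 + 68*n^2 + 197*n/4 + 21/2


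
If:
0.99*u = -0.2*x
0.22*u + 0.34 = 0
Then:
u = -1.55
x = 7.65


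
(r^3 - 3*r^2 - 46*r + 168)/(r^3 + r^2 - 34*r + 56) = (r - 6)/(r - 2)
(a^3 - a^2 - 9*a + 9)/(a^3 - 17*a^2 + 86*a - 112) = (a^3 - a^2 - 9*a + 9)/(a^3 - 17*a^2 + 86*a - 112)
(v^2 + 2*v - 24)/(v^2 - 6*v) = (v^2 + 2*v - 24)/(v*(v - 6))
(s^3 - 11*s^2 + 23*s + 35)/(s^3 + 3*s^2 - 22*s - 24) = (s^2 - 12*s + 35)/(s^2 + 2*s - 24)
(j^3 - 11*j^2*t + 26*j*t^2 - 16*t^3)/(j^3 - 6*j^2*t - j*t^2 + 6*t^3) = (-j^2 + 10*j*t - 16*t^2)/(-j^2 + 5*j*t + 6*t^2)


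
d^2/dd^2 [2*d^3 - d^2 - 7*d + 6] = 12*d - 2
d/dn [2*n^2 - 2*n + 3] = 4*n - 2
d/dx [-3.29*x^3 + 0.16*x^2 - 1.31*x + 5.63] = -9.87*x^2 + 0.32*x - 1.31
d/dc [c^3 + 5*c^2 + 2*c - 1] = 3*c^2 + 10*c + 2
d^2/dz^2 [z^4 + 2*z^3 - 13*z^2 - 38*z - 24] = 12*z^2 + 12*z - 26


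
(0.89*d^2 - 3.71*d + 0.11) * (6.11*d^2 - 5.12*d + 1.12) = 5.4379*d^4 - 27.2249*d^3 + 20.6641*d^2 - 4.7184*d + 0.1232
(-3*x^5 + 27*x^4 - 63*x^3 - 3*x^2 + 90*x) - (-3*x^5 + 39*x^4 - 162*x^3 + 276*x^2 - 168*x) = -12*x^4 + 99*x^3 - 279*x^2 + 258*x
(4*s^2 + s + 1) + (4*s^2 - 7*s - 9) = 8*s^2 - 6*s - 8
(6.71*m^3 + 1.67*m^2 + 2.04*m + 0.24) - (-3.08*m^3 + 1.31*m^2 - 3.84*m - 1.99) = 9.79*m^3 + 0.36*m^2 + 5.88*m + 2.23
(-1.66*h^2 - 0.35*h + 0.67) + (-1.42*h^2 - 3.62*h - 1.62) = -3.08*h^2 - 3.97*h - 0.95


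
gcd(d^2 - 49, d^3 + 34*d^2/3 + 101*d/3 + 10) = 1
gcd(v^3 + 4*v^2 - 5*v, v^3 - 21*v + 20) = v^2 + 4*v - 5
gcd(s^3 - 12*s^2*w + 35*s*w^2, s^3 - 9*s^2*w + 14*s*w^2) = s^2 - 7*s*w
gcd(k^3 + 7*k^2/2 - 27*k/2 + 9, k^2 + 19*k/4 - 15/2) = k + 6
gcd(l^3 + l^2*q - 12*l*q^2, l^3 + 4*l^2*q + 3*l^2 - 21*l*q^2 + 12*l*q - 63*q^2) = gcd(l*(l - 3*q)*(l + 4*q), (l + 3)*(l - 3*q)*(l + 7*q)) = -l + 3*q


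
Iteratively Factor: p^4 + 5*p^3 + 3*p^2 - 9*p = (p + 3)*(p^3 + 2*p^2 - 3*p) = (p + 3)^2*(p^2 - p) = p*(p + 3)^2*(p - 1)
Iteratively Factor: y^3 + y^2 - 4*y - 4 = (y + 2)*(y^2 - y - 2) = (y - 2)*(y + 2)*(y + 1)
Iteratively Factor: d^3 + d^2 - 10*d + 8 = (d + 4)*(d^2 - 3*d + 2) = (d - 2)*(d + 4)*(d - 1)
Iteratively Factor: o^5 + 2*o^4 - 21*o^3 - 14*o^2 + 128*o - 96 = (o - 1)*(o^4 + 3*o^3 - 18*o^2 - 32*o + 96) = (o - 2)*(o - 1)*(o^3 + 5*o^2 - 8*o - 48) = (o - 3)*(o - 2)*(o - 1)*(o^2 + 8*o + 16) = (o - 3)*(o - 2)*(o - 1)*(o + 4)*(o + 4)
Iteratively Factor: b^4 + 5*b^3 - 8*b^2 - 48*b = (b - 3)*(b^3 + 8*b^2 + 16*b) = (b - 3)*(b + 4)*(b^2 + 4*b) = b*(b - 3)*(b + 4)*(b + 4)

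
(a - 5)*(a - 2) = a^2 - 7*a + 10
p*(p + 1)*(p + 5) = p^3 + 6*p^2 + 5*p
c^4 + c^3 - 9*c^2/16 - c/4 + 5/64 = (c - 1/2)*(c - 1/4)*(c + 1/2)*(c + 5/4)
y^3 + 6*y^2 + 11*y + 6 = (y + 1)*(y + 2)*(y + 3)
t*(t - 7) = t^2 - 7*t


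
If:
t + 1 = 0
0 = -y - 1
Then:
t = -1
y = -1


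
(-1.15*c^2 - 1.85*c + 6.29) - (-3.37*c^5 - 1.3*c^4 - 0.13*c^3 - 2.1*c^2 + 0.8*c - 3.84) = 3.37*c^5 + 1.3*c^4 + 0.13*c^3 + 0.95*c^2 - 2.65*c + 10.13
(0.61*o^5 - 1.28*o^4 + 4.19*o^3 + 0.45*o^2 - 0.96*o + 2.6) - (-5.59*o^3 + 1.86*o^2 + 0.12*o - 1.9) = 0.61*o^5 - 1.28*o^4 + 9.78*o^3 - 1.41*o^2 - 1.08*o + 4.5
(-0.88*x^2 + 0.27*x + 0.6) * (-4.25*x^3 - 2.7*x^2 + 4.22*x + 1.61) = 3.74*x^5 + 1.2285*x^4 - 6.9926*x^3 - 1.8974*x^2 + 2.9667*x + 0.966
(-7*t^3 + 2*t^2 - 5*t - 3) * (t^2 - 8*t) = -7*t^5 + 58*t^4 - 21*t^3 + 37*t^2 + 24*t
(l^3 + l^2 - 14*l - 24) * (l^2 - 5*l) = l^5 - 4*l^4 - 19*l^3 + 46*l^2 + 120*l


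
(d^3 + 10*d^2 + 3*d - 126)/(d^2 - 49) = (d^2 + 3*d - 18)/(d - 7)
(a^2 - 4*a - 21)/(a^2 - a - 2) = (-a^2 + 4*a + 21)/(-a^2 + a + 2)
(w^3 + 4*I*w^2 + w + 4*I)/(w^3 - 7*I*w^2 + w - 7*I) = (w + 4*I)/(w - 7*I)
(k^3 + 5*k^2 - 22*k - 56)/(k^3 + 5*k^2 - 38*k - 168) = (k^2 - 2*k - 8)/(k^2 - 2*k - 24)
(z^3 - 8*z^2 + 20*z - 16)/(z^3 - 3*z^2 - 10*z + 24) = (z - 2)/(z + 3)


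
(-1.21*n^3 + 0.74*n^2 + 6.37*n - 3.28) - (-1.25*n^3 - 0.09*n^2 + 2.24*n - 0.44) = 0.04*n^3 + 0.83*n^2 + 4.13*n - 2.84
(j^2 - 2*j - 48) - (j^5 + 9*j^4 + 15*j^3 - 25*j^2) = -j^5 - 9*j^4 - 15*j^3 + 26*j^2 - 2*j - 48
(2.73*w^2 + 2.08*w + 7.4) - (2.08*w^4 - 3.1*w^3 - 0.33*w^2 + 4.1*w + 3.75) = -2.08*w^4 + 3.1*w^3 + 3.06*w^2 - 2.02*w + 3.65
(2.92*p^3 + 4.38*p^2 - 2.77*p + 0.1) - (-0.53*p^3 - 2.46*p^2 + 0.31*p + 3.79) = 3.45*p^3 + 6.84*p^2 - 3.08*p - 3.69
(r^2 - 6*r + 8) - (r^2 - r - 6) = 14 - 5*r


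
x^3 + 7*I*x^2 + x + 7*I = (x - I)*(x + I)*(x + 7*I)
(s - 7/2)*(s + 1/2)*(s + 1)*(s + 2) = s^4 - 35*s^2/4 - 45*s/4 - 7/2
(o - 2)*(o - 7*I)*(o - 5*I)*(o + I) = o^4 - 2*o^3 - 11*I*o^3 - 23*o^2 + 22*I*o^2 + 46*o - 35*I*o + 70*I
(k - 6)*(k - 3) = k^2 - 9*k + 18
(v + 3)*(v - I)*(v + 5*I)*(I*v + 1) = I*v^4 - 3*v^3 + 3*I*v^3 - 9*v^2 + 9*I*v^2 + 5*v + 27*I*v + 15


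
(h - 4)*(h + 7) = h^2 + 3*h - 28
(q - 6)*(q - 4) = q^2 - 10*q + 24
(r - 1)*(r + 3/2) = r^2 + r/2 - 3/2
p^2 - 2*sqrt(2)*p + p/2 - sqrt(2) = (p + 1/2)*(p - 2*sqrt(2))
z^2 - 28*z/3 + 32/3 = (z - 8)*(z - 4/3)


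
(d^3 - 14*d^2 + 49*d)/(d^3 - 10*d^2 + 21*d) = (d - 7)/(d - 3)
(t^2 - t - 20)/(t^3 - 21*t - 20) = 1/(t + 1)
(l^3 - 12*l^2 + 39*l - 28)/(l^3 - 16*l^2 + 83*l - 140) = (l - 1)/(l - 5)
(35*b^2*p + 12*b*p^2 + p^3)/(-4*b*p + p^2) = (35*b^2 + 12*b*p + p^2)/(-4*b + p)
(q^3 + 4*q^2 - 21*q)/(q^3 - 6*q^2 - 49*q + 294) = q*(q - 3)/(q^2 - 13*q + 42)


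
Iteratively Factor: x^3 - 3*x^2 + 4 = (x - 2)*(x^2 - x - 2) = (x - 2)^2*(x + 1)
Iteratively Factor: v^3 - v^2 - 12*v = (v)*(v^2 - v - 12) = v*(v - 4)*(v + 3)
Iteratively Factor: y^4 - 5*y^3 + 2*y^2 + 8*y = (y - 4)*(y^3 - y^2 - 2*y) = (y - 4)*(y + 1)*(y^2 - 2*y) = (y - 4)*(y - 2)*(y + 1)*(y)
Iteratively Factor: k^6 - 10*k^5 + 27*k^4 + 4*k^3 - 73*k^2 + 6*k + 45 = (k - 5)*(k^5 - 5*k^4 + 2*k^3 + 14*k^2 - 3*k - 9) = (k - 5)*(k - 3)*(k^4 - 2*k^3 - 4*k^2 + 2*k + 3) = (k - 5)*(k - 3)*(k - 1)*(k^3 - k^2 - 5*k - 3) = (k - 5)*(k - 3)^2*(k - 1)*(k^2 + 2*k + 1) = (k - 5)*(k - 3)^2*(k - 1)*(k + 1)*(k + 1)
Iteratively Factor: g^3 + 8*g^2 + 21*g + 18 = (g + 3)*(g^2 + 5*g + 6) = (g + 3)^2*(g + 2)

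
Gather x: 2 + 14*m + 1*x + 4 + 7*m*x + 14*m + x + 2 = 28*m + x*(7*m + 2) + 8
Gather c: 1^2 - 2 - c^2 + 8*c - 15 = -c^2 + 8*c - 16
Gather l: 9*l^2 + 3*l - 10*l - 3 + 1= 9*l^2 - 7*l - 2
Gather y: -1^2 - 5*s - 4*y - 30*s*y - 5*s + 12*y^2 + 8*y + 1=-10*s + 12*y^2 + y*(4 - 30*s)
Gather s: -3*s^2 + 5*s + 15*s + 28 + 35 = -3*s^2 + 20*s + 63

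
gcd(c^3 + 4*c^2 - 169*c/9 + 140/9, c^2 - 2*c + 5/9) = c - 5/3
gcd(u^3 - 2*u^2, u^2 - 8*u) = u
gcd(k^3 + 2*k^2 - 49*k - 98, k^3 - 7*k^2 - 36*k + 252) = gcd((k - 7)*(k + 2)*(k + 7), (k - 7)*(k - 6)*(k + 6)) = k - 7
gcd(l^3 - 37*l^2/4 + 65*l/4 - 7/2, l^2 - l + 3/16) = l - 1/4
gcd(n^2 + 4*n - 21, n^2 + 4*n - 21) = n^2 + 4*n - 21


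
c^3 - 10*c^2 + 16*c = c*(c - 8)*(c - 2)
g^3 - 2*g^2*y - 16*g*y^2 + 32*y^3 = (g - 4*y)*(g - 2*y)*(g + 4*y)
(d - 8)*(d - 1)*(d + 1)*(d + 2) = d^4 - 6*d^3 - 17*d^2 + 6*d + 16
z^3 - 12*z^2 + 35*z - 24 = (z - 8)*(z - 3)*(z - 1)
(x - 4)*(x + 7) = x^2 + 3*x - 28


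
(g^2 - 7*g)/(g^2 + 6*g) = (g - 7)/(g + 6)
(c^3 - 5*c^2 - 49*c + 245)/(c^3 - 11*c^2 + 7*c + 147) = (c^2 + 2*c - 35)/(c^2 - 4*c - 21)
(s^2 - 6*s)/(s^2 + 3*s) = (s - 6)/(s + 3)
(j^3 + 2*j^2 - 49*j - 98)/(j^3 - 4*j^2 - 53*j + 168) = (j^2 - 5*j - 14)/(j^2 - 11*j + 24)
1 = 1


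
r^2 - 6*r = r*(r - 6)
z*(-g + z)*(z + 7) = -g*z^2 - 7*g*z + z^3 + 7*z^2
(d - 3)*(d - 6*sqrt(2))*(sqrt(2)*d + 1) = sqrt(2)*d^3 - 11*d^2 - 3*sqrt(2)*d^2 - 6*sqrt(2)*d + 33*d + 18*sqrt(2)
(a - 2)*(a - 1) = a^2 - 3*a + 2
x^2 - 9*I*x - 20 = (x - 5*I)*(x - 4*I)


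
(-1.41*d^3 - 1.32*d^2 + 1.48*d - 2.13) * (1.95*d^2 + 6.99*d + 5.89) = -2.7495*d^5 - 12.4299*d^4 - 14.6457*d^3 - 1.5831*d^2 - 6.1715*d - 12.5457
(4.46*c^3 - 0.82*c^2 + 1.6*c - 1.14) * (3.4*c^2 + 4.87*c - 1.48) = 15.164*c^5 + 18.9322*c^4 - 5.1542*c^3 + 5.1296*c^2 - 7.9198*c + 1.6872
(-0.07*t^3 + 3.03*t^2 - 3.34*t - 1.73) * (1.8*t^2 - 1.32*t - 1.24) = -0.126*t^5 + 5.5464*t^4 - 9.9248*t^3 - 2.4624*t^2 + 6.4252*t + 2.1452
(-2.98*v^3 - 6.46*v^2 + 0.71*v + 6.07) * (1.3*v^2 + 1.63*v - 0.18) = -3.874*v^5 - 13.2554*v^4 - 9.0704*v^3 + 10.2111*v^2 + 9.7663*v - 1.0926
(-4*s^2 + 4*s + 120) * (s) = -4*s^3 + 4*s^2 + 120*s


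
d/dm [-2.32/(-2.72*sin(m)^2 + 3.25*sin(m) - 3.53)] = (7.54 - 12.6208*sin(m))*cos(m)/(2.72*sin(m)^2 - 3.25*sin(m) + 3.53)^2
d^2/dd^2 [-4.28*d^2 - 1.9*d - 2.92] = -8.56000000000000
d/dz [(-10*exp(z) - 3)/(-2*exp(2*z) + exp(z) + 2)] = (-(4*exp(z) - 1)*(10*exp(z) + 3) + 20*exp(2*z) - 10*exp(z) - 20)*exp(z)/(-2*exp(2*z) + exp(z) + 2)^2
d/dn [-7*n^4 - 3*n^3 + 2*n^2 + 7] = n*(-28*n^2 - 9*n + 4)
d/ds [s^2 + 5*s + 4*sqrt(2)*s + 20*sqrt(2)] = 2*s + 5 + 4*sqrt(2)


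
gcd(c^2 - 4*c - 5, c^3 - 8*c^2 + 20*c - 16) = 1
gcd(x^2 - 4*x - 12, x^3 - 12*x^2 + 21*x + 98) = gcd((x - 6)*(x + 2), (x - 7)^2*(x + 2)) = x + 2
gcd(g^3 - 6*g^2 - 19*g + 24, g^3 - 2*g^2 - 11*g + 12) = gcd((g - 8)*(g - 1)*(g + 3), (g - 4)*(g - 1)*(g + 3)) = g^2 + 2*g - 3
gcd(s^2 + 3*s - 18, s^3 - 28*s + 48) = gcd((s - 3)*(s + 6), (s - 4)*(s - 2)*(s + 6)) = s + 6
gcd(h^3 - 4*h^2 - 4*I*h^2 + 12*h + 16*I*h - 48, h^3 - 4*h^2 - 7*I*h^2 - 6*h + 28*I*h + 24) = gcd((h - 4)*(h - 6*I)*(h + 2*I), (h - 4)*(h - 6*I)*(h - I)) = h^2 + h*(-4 - 6*I) + 24*I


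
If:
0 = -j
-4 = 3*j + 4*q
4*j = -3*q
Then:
No Solution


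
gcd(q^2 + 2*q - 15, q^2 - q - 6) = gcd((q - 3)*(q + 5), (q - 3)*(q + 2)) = q - 3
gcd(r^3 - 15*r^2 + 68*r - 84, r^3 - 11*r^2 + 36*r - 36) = r^2 - 8*r + 12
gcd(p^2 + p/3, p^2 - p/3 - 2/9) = p + 1/3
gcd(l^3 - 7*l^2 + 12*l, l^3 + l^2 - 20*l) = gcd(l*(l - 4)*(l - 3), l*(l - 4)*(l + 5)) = l^2 - 4*l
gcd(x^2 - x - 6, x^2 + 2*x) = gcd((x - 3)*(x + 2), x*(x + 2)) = x + 2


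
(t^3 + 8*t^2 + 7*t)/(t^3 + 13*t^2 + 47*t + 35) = t/(t + 5)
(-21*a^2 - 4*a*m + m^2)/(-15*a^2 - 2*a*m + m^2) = (7*a - m)/(5*a - m)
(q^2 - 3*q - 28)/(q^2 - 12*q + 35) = (q + 4)/(q - 5)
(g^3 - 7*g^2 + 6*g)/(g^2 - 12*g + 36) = g*(g - 1)/(g - 6)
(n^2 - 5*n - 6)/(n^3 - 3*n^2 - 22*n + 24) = (n + 1)/(n^2 + 3*n - 4)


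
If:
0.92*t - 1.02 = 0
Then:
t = 1.11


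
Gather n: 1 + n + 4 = n + 5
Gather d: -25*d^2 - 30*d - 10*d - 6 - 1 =-25*d^2 - 40*d - 7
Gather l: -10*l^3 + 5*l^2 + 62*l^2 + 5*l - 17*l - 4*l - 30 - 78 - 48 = -10*l^3 + 67*l^2 - 16*l - 156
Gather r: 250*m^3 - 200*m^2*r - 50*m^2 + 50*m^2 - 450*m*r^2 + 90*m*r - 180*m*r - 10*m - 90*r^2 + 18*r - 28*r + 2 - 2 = 250*m^3 - 10*m + r^2*(-450*m - 90) + r*(-200*m^2 - 90*m - 10)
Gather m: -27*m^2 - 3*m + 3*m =-27*m^2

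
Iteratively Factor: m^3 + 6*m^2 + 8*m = (m + 4)*(m^2 + 2*m) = m*(m + 4)*(m + 2)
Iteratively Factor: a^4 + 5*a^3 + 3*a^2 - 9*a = (a + 3)*(a^3 + 2*a^2 - 3*a) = (a + 3)^2*(a^2 - a) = a*(a + 3)^2*(a - 1)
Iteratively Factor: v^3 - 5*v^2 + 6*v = (v - 2)*(v^2 - 3*v) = v*(v - 2)*(v - 3)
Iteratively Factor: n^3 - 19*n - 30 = (n + 3)*(n^2 - 3*n - 10) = (n - 5)*(n + 3)*(n + 2)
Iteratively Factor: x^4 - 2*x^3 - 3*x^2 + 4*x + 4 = (x + 1)*(x^3 - 3*x^2 + 4) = (x - 2)*(x + 1)*(x^2 - x - 2) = (x - 2)*(x + 1)^2*(x - 2)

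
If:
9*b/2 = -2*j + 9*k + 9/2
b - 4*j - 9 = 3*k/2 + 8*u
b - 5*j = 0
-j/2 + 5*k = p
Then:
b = -480*u/37 - 495/37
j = -96*u/37 - 99/37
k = -784*u/111 - 288/37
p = -3776*u/111 - 2781/74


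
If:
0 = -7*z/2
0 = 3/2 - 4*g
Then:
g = 3/8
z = 0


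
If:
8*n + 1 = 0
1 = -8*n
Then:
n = -1/8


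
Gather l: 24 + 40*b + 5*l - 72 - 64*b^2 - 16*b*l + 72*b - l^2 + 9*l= -64*b^2 + 112*b - l^2 + l*(14 - 16*b) - 48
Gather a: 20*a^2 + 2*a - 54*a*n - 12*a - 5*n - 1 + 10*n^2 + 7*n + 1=20*a^2 + a*(-54*n - 10) + 10*n^2 + 2*n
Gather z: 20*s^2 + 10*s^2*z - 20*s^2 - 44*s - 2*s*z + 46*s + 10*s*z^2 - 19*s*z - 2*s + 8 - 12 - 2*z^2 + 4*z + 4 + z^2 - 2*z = z^2*(10*s - 1) + z*(10*s^2 - 21*s + 2)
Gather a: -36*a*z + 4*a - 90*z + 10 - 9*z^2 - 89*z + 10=a*(4 - 36*z) - 9*z^2 - 179*z + 20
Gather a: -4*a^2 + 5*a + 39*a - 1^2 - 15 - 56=-4*a^2 + 44*a - 72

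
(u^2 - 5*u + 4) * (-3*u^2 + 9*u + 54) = -3*u^4 + 24*u^3 - 3*u^2 - 234*u + 216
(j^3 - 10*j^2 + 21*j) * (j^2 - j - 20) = j^5 - 11*j^4 + 11*j^3 + 179*j^2 - 420*j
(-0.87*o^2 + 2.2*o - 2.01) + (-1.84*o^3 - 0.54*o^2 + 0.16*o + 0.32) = -1.84*o^3 - 1.41*o^2 + 2.36*o - 1.69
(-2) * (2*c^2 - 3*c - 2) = -4*c^2 + 6*c + 4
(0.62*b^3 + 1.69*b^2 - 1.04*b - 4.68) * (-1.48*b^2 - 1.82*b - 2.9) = -0.9176*b^5 - 3.6296*b^4 - 3.3346*b^3 + 3.9182*b^2 + 11.5336*b + 13.572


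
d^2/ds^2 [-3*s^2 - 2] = -6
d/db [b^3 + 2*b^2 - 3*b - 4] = 3*b^2 + 4*b - 3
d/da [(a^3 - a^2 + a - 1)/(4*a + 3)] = (8*a^3 + 5*a^2 - 6*a + 7)/(16*a^2 + 24*a + 9)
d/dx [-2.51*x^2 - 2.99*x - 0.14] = -5.02*x - 2.99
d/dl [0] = 0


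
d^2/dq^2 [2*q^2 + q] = 4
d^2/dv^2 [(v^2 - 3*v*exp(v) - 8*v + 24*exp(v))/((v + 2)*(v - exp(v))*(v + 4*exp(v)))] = (2*(1 - exp(v))^2*(v + 2)^2*(v + 4*exp(v))^2*(v^2 - 3*v*exp(v) - 8*v + 24*exp(v)) + 2*(1 - exp(v))*(v + 2)^2*(v - exp(v))*(v + 4*exp(v))*(4*exp(v) + 1)*(v^2 - 3*v*exp(v) - 8*v + 24*exp(v)) + 2*(1 - exp(v))*(v + 2)*(v - exp(v))*(v + 4*exp(v))^2*(v^2 - 3*v*exp(v) - 8*v + 24*exp(v)) + (v + 2)^2*(v - exp(v))^2*(v + 4*exp(v))^2*(-3*v*exp(v) + 18*exp(v) + 2) + 2*(v + 2)^2*(v - exp(v))^2*(v + 4*exp(v))*((4*exp(v) + 1)*(3*v*exp(v) - 2*v - 21*exp(v) + 8) + 2*(-v^2 + 3*v*exp(v) + 8*v - 24*exp(v))*exp(v)) + 2*(v + 2)^2*(v - exp(v))^2*(4*exp(v) + 1)^2*(v^2 - 3*v*exp(v) - 8*v + 24*exp(v)) + (v + 2)^2*(v - exp(v))*(v + 4*exp(v))^2*(2*(1 - exp(v))*(3*v*exp(v) - 2*v - 21*exp(v) + 8) + (v^2 - 3*v*exp(v) - 8*v + 24*exp(v))*exp(v)) + 2*(v + 2)*(v - exp(v))^2*(v + 4*exp(v))^2*(3*v*exp(v) - 2*v - 21*exp(v) + 8) + 2*(v + 2)*(v - exp(v))^2*(v + 4*exp(v))*(4*exp(v) + 1)*(v^2 - 3*v*exp(v) - 8*v + 24*exp(v)) + 2*(v - exp(v))^2*(v + 4*exp(v))^2*(v^2 - 3*v*exp(v) - 8*v + 24*exp(v)))/((v + 2)^3*(v - exp(v))^3*(v + 4*exp(v))^3)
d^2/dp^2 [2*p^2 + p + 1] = 4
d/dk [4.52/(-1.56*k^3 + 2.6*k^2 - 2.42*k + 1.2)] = (21.1536*k^2 - 23.504*k + 10.9384)/(1.56*k^3 - 2.6*k^2 + 2.42*k - 1.2)^2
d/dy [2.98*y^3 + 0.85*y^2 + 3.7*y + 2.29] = 8.94*y^2 + 1.7*y + 3.7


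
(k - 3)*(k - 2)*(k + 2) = k^3 - 3*k^2 - 4*k + 12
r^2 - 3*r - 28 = (r - 7)*(r + 4)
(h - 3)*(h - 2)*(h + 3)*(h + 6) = h^4 + 4*h^3 - 21*h^2 - 36*h + 108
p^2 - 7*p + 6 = (p - 6)*(p - 1)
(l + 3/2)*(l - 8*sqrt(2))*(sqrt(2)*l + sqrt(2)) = sqrt(2)*l^3 - 16*l^2 + 5*sqrt(2)*l^2/2 - 40*l + 3*sqrt(2)*l/2 - 24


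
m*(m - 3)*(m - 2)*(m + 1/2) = m^4 - 9*m^3/2 + 7*m^2/2 + 3*m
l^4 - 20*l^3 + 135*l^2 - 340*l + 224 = (l - 8)*(l - 7)*(l - 4)*(l - 1)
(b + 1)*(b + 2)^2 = b^3 + 5*b^2 + 8*b + 4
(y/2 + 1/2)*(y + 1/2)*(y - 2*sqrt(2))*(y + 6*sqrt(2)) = y^4/2 + 3*y^3/4 + 2*sqrt(2)*y^3 - 47*y^2/4 + 3*sqrt(2)*y^2 - 18*y + sqrt(2)*y - 6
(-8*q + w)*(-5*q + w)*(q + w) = 40*q^3 + 27*q^2*w - 12*q*w^2 + w^3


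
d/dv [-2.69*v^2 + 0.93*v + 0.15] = 0.93 - 5.38*v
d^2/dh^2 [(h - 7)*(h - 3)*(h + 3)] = 6*h - 14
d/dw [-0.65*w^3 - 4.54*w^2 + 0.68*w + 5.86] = -1.95*w^2 - 9.08*w + 0.68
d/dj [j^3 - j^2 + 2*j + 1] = 3*j^2 - 2*j + 2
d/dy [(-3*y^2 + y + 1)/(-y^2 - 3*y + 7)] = 10*(y^2 - 4*y + 1)/(y^4 + 6*y^3 - 5*y^2 - 42*y + 49)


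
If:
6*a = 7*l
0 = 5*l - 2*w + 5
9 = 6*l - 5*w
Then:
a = -301/78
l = -43/13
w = -75/13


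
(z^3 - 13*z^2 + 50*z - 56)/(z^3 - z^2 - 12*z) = (z^2 - 9*z + 14)/(z*(z + 3))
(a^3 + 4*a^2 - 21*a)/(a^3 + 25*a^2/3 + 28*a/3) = 3*(a - 3)/(3*a + 4)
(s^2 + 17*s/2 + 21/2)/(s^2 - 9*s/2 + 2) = (2*s^2 + 17*s + 21)/(2*s^2 - 9*s + 4)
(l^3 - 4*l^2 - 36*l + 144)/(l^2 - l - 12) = (l^2 - 36)/(l + 3)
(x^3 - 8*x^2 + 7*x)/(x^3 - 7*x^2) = (x - 1)/x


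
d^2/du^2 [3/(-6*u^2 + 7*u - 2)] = 6*(36*u^2 - 42*u - (12*u - 7)^2 + 12)/(6*u^2 - 7*u + 2)^3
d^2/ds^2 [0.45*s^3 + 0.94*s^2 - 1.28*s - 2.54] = 2.7*s + 1.88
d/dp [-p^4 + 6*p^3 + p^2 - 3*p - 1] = -4*p^3 + 18*p^2 + 2*p - 3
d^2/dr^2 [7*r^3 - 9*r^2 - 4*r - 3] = 42*r - 18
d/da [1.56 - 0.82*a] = -0.820000000000000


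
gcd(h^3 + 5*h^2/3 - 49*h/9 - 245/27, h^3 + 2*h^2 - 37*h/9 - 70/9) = h^2 + 4*h + 35/9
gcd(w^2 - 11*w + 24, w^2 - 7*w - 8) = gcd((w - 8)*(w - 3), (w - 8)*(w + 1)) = w - 8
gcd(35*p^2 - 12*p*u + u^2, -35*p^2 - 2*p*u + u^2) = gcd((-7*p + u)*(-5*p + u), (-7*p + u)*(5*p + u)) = 7*p - u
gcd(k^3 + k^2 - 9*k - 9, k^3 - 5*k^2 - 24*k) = k + 3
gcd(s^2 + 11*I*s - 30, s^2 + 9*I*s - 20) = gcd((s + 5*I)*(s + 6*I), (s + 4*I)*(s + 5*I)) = s + 5*I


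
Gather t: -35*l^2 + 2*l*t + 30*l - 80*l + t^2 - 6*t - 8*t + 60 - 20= -35*l^2 - 50*l + t^2 + t*(2*l - 14) + 40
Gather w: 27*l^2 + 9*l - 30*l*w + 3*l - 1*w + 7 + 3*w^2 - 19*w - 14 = 27*l^2 + 12*l + 3*w^2 + w*(-30*l - 20) - 7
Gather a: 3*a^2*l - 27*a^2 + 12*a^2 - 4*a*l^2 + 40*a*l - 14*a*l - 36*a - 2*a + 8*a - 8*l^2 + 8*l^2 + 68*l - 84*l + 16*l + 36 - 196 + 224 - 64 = a^2*(3*l - 15) + a*(-4*l^2 + 26*l - 30)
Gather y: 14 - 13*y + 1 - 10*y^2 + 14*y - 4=-10*y^2 + y + 11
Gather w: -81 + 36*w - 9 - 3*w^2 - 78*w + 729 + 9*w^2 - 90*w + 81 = 6*w^2 - 132*w + 720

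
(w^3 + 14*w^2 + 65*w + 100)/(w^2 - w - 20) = (w^2 + 10*w + 25)/(w - 5)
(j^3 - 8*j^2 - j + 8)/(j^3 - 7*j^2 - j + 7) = (j - 8)/(j - 7)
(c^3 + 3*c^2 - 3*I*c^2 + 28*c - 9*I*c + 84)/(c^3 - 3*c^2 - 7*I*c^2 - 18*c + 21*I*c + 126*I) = (c + 4*I)/(c - 6)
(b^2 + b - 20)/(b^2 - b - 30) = (b - 4)/(b - 6)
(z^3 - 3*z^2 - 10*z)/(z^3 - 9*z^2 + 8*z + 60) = z/(z - 6)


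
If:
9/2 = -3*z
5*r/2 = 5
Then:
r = 2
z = -3/2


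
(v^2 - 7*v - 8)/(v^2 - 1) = (v - 8)/(v - 1)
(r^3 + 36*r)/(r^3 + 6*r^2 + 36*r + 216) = r/(r + 6)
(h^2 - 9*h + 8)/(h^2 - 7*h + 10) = (h^2 - 9*h + 8)/(h^2 - 7*h + 10)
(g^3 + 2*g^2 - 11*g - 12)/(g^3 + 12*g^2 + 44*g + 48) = (g^2 - 2*g - 3)/(g^2 + 8*g + 12)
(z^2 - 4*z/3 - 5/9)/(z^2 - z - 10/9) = (3*z + 1)/(3*z + 2)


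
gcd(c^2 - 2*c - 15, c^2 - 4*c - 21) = c + 3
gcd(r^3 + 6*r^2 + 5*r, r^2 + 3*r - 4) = 1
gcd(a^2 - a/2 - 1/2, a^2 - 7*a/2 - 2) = a + 1/2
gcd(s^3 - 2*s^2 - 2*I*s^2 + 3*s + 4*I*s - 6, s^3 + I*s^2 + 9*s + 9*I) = s^2 - 2*I*s + 3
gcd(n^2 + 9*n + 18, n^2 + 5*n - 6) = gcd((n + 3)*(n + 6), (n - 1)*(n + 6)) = n + 6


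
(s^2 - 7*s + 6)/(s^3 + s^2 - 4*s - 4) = (s^2 - 7*s + 6)/(s^3 + s^2 - 4*s - 4)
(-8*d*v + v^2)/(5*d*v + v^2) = (-8*d + v)/(5*d + v)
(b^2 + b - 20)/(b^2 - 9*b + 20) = (b + 5)/(b - 5)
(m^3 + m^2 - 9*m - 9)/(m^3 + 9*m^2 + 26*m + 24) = (m^2 - 2*m - 3)/(m^2 + 6*m + 8)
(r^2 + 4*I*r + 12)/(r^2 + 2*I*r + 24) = (r - 2*I)/(r - 4*I)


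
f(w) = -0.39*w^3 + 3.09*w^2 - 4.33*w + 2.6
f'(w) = -1.17*w^2 + 6.18*w - 4.33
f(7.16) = -13.15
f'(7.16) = -20.06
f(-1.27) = 13.88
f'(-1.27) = -14.07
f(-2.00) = 26.74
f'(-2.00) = -21.37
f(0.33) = 1.49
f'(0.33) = -2.42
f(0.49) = 1.17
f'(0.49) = -1.58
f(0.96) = 0.95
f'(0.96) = 0.52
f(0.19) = 1.89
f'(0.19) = -3.20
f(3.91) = 9.60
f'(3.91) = 1.95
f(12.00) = -278.32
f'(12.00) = -98.65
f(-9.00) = 576.17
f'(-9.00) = -154.72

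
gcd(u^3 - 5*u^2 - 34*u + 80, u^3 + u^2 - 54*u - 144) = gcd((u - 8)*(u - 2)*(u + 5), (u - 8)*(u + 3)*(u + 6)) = u - 8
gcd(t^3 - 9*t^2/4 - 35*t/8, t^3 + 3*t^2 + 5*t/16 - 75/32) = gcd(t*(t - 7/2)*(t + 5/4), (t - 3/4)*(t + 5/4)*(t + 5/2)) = t + 5/4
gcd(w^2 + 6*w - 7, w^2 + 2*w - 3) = w - 1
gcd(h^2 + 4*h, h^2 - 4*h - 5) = 1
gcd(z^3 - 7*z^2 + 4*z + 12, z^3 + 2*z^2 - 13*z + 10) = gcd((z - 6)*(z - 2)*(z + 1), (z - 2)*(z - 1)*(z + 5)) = z - 2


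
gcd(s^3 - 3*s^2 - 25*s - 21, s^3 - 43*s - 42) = s^2 - 6*s - 7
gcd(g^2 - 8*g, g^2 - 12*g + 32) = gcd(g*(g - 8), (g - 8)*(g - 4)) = g - 8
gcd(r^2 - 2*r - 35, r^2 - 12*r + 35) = r - 7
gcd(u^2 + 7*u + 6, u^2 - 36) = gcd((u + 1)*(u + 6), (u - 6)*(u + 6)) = u + 6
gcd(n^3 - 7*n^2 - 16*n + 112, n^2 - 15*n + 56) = n - 7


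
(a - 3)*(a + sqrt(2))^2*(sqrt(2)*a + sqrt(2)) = sqrt(2)*a^4 - 2*sqrt(2)*a^3 + 4*a^3 - 8*a^2 - sqrt(2)*a^2 - 12*a - 4*sqrt(2)*a - 6*sqrt(2)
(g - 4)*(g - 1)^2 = g^3 - 6*g^2 + 9*g - 4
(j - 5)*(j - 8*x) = j^2 - 8*j*x - 5*j + 40*x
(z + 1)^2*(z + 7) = z^3 + 9*z^2 + 15*z + 7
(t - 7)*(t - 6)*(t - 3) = t^3 - 16*t^2 + 81*t - 126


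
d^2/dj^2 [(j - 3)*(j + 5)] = 2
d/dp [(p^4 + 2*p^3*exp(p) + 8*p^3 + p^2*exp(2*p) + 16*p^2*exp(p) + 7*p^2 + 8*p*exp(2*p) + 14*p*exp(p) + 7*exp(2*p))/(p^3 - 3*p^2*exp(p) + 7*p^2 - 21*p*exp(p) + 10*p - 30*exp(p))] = (2*(p^3 - 3*p^2*exp(p) + 7*p^2 - 21*p*exp(p) + 10*p - 30*exp(p))*(p^3*exp(p) + 2*p^3 + p^2*exp(2*p) + 11*p^2*exp(p) + 12*p^2 + 9*p*exp(2*p) + 23*p*exp(p) + 7*p + 11*exp(2*p) + 7*exp(p)) + (3*p^2*exp(p) - 3*p^2 + 27*p*exp(p) - 14*p + 51*exp(p) - 10)*(p^4 + 2*p^3*exp(p) + 8*p^3 + p^2*exp(2*p) + 16*p^2*exp(p) + 7*p^2 + 8*p*exp(2*p) + 14*p*exp(p) + 7*exp(2*p)))/(p^3 - 3*p^2*exp(p) + 7*p^2 - 21*p*exp(p) + 10*p - 30*exp(p))^2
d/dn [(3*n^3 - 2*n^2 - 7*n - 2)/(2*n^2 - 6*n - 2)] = (3*n^4 - 18*n^3 + 4*n^2 + 8*n + 1)/(2*(n^4 - 6*n^3 + 7*n^2 + 6*n + 1))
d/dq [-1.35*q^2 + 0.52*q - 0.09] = 0.52 - 2.7*q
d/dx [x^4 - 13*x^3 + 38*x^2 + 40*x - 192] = 4*x^3 - 39*x^2 + 76*x + 40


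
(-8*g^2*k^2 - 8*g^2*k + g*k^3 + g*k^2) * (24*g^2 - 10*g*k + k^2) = -192*g^4*k^2 - 192*g^4*k + 104*g^3*k^3 + 104*g^3*k^2 - 18*g^2*k^4 - 18*g^2*k^3 + g*k^5 + g*k^4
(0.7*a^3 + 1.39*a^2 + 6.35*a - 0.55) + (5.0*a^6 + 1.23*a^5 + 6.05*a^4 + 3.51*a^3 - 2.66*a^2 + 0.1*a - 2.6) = 5.0*a^6 + 1.23*a^5 + 6.05*a^4 + 4.21*a^3 - 1.27*a^2 + 6.45*a - 3.15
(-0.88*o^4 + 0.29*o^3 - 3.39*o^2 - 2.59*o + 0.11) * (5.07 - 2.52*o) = 2.2176*o^5 - 5.1924*o^4 + 10.0131*o^3 - 10.6605*o^2 - 13.4085*o + 0.5577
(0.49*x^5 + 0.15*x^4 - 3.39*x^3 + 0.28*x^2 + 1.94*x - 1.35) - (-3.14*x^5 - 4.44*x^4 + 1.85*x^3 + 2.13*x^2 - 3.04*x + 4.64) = 3.63*x^5 + 4.59*x^4 - 5.24*x^3 - 1.85*x^2 + 4.98*x - 5.99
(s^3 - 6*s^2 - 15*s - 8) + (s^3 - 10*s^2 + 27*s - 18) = 2*s^3 - 16*s^2 + 12*s - 26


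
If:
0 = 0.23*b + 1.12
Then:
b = -4.87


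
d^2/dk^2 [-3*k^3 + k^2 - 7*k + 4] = 2 - 18*k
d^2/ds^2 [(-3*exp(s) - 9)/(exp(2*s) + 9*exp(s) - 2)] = 3*(-exp(4*s) - 3*exp(3*s) - 93*exp(2*s) - 285*exp(s) - 58)*exp(s)/(exp(6*s) + 27*exp(5*s) + 237*exp(4*s) + 621*exp(3*s) - 474*exp(2*s) + 108*exp(s) - 8)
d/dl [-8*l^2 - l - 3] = -16*l - 1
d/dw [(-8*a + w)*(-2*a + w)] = -10*a + 2*w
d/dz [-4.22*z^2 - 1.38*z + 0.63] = -8.44*z - 1.38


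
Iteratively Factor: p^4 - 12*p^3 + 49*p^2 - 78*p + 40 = (p - 2)*(p^3 - 10*p^2 + 29*p - 20) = (p - 2)*(p - 1)*(p^2 - 9*p + 20) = (p - 4)*(p - 2)*(p - 1)*(p - 5)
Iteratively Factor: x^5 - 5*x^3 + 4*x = (x + 1)*(x^4 - x^3 - 4*x^2 + 4*x) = (x + 1)*(x + 2)*(x^3 - 3*x^2 + 2*x) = x*(x + 1)*(x + 2)*(x^2 - 3*x + 2) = x*(x - 2)*(x + 1)*(x + 2)*(x - 1)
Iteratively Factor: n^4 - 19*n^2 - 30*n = (n + 2)*(n^3 - 2*n^2 - 15*n) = (n - 5)*(n + 2)*(n^2 + 3*n) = n*(n - 5)*(n + 2)*(n + 3)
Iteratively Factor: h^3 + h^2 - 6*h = (h + 3)*(h^2 - 2*h) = (h - 2)*(h + 3)*(h)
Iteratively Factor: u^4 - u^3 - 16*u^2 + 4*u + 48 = (u - 2)*(u^3 + u^2 - 14*u - 24) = (u - 2)*(u + 2)*(u^2 - u - 12) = (u - 4)*(u - 2)*(u + 2)*(u + 3)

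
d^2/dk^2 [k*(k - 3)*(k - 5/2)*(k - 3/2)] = 12*k^2 - 42*k + 63/2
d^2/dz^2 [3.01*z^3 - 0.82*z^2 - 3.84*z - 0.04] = 18.06*z - 1.64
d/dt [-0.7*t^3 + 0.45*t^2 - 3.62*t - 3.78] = -2.1*t^2 + 0.9*t - 3.62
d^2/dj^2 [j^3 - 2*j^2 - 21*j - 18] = 6*j - 4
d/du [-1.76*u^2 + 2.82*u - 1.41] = 2.82 - 3.52*u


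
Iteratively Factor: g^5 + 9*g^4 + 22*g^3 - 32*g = (g - 1)*(g^4 + 10*g^3 + 32*g^2 + 32*g) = g*(g - 1)*(g^3 + 10*g^2 + 32*g + 32) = g*(g - 1)*(g + 4)*(g^2 + 6*g + 8) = g*(g - 1)*(g + 4)^2*(g + 2)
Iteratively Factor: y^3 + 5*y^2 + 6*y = (y + 3)*(y^2 + 2*y) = (y + 2)*(y + 3)*(y)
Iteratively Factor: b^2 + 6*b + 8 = (b + 2)*(b + 4)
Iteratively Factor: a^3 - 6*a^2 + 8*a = (a - 2)*(a^2 - 4*a) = a*(a - 2)*(a - 4)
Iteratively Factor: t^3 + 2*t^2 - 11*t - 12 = (t + 4)*(t^2 - 2*t - 3) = (t + 1)*(t + 4)*(t - 3)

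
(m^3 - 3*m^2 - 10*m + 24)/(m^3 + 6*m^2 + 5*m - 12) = (m^2 - 6*m + 8)/(m^2 + 3*m - 4)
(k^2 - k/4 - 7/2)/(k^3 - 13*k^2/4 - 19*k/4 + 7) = (k - 2)/(k^2 - 5*k + 4)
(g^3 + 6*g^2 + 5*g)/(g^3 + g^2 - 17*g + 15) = g*(g + 1)/(g^2 - 4*g + 3)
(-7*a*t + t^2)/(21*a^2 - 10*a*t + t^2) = t/(-3*a + t)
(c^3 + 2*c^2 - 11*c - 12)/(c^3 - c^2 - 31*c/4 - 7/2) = 4*(-c^3 - 2*c^2 + 11*c + 12)/(-4*c^3 + 4*c^2 + 31*c + 14)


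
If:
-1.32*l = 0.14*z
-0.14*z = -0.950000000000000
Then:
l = -0.72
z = 6.79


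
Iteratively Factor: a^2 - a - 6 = (a - 3)*(a + 2)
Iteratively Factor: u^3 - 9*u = (u + 3)*(u^2 - 3*u) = u*(u + 3)*(u - 3)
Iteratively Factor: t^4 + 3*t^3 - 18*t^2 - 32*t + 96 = (t + 4)*(t^3 - t^2 - 14*t + 24) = (t - 2)*(t + 4)*(t^2 + t - 12) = (t - 2)*(t + 4)^2*(t - 3)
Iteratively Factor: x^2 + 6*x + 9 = (x + 3)*(x + 3)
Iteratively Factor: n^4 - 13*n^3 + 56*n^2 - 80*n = (n)*(n^3 - 13*n^2 + 56*n - 80) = n*(n - 4)*(n^2 - 9*n + 20) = n*(n - 5)*(n - 4)*(n - 4)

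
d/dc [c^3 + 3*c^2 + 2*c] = 3*c^2 + 6*c + 2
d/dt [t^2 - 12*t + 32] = 2*t - 12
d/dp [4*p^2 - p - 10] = 8*p - 1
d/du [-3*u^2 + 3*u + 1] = 3 - 6*u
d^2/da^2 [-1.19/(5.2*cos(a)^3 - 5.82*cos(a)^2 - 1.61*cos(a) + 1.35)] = (-7.57221463969226*(1 - cos(a)^2)^2 + 2.93803658776656*sin(a)^6 + 1.46901829388328*cos(a)^6 + 2.00954169176084*cos(a)^5 - 2.71127680876819*cos(a)^3 - 5.61209476531106*cos(a)^2 + 0.072000367784153*cos(a) + 4.76032794553694)/(-0.893470790378007*cos(a)^3 + 1.0*cos(a)^2 + 0.276632302405498*cos(a) - 0.231958762886598)^3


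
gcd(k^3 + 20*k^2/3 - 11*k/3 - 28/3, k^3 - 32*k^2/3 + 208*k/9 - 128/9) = k - 4/3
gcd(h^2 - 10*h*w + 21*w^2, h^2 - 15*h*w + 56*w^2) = -h + 7*w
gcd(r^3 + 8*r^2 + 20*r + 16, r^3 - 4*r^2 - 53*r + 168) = 1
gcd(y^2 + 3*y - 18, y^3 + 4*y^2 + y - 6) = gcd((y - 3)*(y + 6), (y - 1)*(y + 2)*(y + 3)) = 1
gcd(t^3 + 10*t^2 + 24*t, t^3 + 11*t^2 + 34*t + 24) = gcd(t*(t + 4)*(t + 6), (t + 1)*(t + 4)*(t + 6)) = t^2 + 10*t + 24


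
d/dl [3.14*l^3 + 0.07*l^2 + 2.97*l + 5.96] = 9.42*l^2 + 0.14*l + 2.97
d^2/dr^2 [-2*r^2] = -4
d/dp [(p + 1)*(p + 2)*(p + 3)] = 3*p^2 + 12*p + 11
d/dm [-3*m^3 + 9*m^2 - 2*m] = -9*m^2 + 18*m - 2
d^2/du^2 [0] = 0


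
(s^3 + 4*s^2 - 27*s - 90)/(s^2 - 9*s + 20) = (s^2 + 9*s + 18)/(s - 4)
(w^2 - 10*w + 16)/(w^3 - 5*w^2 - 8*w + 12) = (w^2 - 10*w + 16)/(w^3 - 5*w^2 - 8*w + 12)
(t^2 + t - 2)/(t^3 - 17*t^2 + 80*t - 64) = (t + 2)/(t^2 - 16*t + 64)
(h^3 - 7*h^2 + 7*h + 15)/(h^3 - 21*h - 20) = (h - 3)/(h + 4)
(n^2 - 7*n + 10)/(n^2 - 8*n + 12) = (n - 5)/(n - 6)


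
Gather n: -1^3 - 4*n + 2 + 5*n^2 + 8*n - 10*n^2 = -5*n^2 + 4*n + 1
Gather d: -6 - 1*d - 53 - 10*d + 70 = 11 - 11*d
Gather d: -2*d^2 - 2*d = -2*d^2 - 2*d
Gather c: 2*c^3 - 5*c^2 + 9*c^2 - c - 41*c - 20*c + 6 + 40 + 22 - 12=2*c^3 + 4*c^2 - 62*c + 56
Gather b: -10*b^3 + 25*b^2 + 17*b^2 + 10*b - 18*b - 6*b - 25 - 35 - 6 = -10*b^3 + 42*b^2 - 14*b - 66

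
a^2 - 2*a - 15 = (a - 5)*(a + 3)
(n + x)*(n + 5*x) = n^2 + 6*n*x + 5*x^2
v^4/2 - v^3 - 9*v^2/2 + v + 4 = (v/2 + 1)*(v - 4)*(v - 1)*(v + 1)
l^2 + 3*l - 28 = (l - 4)*(l + 7)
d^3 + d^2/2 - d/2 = d*(d - 1/2)*(d + 1)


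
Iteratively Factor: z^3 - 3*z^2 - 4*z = (z - 4)*(z^2 + z) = z*(z - 4)*(z + 1)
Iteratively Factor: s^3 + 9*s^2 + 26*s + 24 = (s + 3)*(s^2 + 6*s + 8) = (s + 3)*(s + 4)*(s + 2)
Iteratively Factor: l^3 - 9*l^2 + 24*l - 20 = (l - 2)*(l^2 - 7*l + 10) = (l - 2)^2*(l - 5)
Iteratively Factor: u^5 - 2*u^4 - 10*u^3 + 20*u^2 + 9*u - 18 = (u - 1)*(u^4 - u^3 - 11*u^2 + 9*u + 18) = (u - 3)*(u - 1)*(u^3 + 2*u^2 - 5*u - 6) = (u - 3)*(u - 1)*(u + 3)*(u^2 - u - 2) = (u - 3)*(u - 2)*(u - 1)*(u + 3)*(u + 1)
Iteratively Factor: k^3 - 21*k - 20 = (k + 4)*(k^2 - 4*k - 5) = (k + 1)*(k + 4)*(k - 5)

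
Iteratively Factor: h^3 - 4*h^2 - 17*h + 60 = (h - 5)*(h^2 + h - 12) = (h - 5)*(h + 4)*(h - 3)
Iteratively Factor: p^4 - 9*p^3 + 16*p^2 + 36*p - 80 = (p - 4)*(p^3 - 5*p^2 - 4*p + 20) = (p - 4)*(p + 2)*(p^2 - 7*p + 10) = (p - 5)*(p - 4)*(p + 2)*(p - 2)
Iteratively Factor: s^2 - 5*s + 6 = (s - 2)*(s - 3)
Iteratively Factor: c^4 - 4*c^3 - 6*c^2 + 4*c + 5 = (c - 5)*(c^3 + c^2 - c - 1) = (c - 5)*(c + 1)*(c^2 - 1) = (c - 5)*(c - 1)*(c + 1)*(c + 1)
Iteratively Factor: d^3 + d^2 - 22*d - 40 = (d + 2)*(d^2 - d - 20) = (d + 2)*(d + 4)*(d - 5)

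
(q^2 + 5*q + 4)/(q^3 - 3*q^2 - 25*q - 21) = (q + 4)/(q^2 - 4*q - 21)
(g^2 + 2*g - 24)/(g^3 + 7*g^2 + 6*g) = (g - 4)/(g*(g + 1))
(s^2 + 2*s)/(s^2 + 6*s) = (s + 2)/(s + 6)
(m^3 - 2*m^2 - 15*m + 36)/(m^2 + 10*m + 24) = (m^2 - 6*m + 9)/(m + 6)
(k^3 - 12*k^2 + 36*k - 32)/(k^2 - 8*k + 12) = (k^2 - 10*k + 16)/(k - 6)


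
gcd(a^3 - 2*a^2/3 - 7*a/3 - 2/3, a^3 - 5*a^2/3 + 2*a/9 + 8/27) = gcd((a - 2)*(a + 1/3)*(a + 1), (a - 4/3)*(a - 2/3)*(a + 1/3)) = a + 1/3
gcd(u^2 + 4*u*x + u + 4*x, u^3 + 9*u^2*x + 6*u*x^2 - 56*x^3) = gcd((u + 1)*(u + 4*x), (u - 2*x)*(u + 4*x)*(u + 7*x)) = u + 4*x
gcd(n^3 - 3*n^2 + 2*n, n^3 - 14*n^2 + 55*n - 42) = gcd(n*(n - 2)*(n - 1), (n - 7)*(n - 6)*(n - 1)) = n - 1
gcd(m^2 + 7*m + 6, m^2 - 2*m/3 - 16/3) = 1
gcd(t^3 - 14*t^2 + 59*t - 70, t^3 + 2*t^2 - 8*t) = t - 2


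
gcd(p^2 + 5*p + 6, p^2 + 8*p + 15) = p + 3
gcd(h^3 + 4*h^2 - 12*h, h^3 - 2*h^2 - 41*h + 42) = h + 6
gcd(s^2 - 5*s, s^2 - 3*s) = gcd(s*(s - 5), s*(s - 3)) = s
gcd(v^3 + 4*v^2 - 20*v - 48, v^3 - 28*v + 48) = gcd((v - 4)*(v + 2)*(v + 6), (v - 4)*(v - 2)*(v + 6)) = v^2 + 2*v - 24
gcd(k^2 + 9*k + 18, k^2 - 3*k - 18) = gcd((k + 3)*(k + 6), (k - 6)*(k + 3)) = k + 3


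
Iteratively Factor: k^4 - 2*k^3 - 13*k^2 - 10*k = (k)*(k^3 - 2*k^2 - 13*k - 10) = k*(k + 1)*(k^2 - 3*k - 10) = k*(k - 5)*(k + 1)*(k + 2)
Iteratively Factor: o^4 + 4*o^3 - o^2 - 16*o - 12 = (o + 2)*(o^3 + 2*o^2 - 5*o - 6) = (o + 2)*(o + 3)*(o^2 - o - 2) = (o + 1)*(o + 2)*(o + 3)*(o - 2)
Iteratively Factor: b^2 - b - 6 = (b + 2)*(b - 3)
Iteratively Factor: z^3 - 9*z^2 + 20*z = (z - 5)*(z^2 - 4*z) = (z - 5)*(z - 4)*(z)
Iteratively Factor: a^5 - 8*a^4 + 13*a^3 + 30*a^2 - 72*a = (a - 3)*(a^4 - 5*a^3 - 2*a^2 + 24*a) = (a - 3)^2*(a^3 - 2*a^2 - 8*a) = (a - 4)*(a - 3)^2*(a^2 + 2*a) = (a - 4)*(a - 3)^2*(a + 2)*(a)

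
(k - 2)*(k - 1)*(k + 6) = k^3 + 3*k^2 - 16*k + 12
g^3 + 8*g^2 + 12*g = g*(g + 2)*(g + 6)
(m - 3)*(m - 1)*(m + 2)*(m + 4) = m^4 + 2*m^3 - 13*m^2 - 14*m + 24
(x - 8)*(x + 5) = x^2 - 3*x - 40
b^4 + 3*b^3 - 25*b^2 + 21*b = b*(b - 3)*(b - 1)*(b + 7)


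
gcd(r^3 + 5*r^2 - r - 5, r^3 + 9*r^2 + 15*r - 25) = r^2 + 4*r - 5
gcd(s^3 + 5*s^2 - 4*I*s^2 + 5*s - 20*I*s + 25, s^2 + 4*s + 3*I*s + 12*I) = 1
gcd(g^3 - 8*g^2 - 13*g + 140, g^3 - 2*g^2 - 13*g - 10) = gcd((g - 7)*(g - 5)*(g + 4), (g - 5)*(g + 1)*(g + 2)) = g - 5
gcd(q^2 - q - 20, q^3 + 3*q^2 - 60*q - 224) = q + 4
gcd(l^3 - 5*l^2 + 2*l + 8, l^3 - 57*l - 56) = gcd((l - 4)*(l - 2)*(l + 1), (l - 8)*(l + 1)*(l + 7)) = l + 1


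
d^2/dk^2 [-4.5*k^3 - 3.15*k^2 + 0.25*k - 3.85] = -27.0*k - 6.3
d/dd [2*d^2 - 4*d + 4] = 4*d - 4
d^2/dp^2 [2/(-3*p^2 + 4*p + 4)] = 4*(-9*p^2 + 12*p + 4*(3*p - 2)^2 + 12)/(-3*p^2 + 4*p + 4)^3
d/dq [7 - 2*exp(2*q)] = -4*exp(2*q)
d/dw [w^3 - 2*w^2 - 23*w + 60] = 3*w^2 - 4*w - 23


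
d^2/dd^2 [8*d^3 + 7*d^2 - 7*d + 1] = 48*d + 14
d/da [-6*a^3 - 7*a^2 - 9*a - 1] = -18*a^2 - 14*a - 9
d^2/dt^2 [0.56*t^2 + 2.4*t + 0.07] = 1.12000000000000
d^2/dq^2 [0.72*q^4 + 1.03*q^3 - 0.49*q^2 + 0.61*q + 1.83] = 8.64*q^2 + 6.18*q - 0.98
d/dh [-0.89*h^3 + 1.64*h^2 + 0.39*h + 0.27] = -2.67*h^2 + 3.28*h + 0.39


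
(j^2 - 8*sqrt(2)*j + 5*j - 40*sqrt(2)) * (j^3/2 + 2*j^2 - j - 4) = j^5/2 - 4*sqrt(2)*j^4 + 9*j^4/2 - 36*sqrt(2)*j^3 + 9*j^3 - 72*sqrt(2)*j^2 - 9*j^2 - 20*j + 72*sqrt(2)*j + 160*sqrt(2)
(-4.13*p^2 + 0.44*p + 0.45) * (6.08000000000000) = -25.1104*p^2 + 2.6752*p + 2.736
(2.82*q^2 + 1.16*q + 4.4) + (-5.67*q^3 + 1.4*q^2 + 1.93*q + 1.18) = -5.67*q^3 + 4.22*q^2 + 3.09*q + 5.58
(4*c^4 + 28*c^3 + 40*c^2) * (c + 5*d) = 4*c^5 + 20*c^4*d + 28*c^4 + 140*c^3*d + 40*c^3 + 200*c^2*d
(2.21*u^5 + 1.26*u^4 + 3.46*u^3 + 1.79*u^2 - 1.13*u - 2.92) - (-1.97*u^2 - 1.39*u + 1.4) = 2.21*u^5 + 1.26*u^4 + 3.46*u^3 + 3.76*u^2 + 0.26*u - 4.32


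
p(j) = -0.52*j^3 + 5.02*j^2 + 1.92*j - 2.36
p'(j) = -1.56*j^2 + 10.04*j + 1.92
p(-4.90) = 169.94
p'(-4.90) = -84.73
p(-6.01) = 280.31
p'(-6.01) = -114.77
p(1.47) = 9.66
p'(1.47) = 13.31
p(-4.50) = 138.04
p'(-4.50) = -74.85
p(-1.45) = 7.00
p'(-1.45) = -15.92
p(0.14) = -1.99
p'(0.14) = 3.30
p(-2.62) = 36.42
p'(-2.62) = -35.09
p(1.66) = 12.28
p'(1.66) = 14.29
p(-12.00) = 1596.04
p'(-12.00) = -343.20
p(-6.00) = 279.16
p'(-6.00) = -114.48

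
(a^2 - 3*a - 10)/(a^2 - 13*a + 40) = (a + 2)/(a - 8)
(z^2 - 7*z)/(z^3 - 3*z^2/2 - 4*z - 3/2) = 2*z*(7 - z)/(-2*z^3 + 3*z^2 + 8*z + 3)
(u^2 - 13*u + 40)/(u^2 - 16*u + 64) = (u - 5)/(u - 8)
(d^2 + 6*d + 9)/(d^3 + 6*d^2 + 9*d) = 1/d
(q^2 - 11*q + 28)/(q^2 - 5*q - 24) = (-q^2 + 11*q - 28)/(-q^2 + 5*q + 24)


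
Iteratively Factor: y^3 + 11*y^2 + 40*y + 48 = (y + 4)*(y^2 + 7*y + 12) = (y + 4)^2*(y + 3)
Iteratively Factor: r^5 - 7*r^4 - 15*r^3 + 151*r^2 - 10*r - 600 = (r - 5)*(r^4 - 2*r^3 - 25*r^2 + 26*r + 120) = (r - 5)*(r + 4)*(r^3 - 6*r^2 - r + 30) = (r - 5)*(r - 3)*(r + 4)*(r^2 - 3*r - 10) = (r - 5)*(r - 3)*(r + 2)*(r + 4)*(r - 5)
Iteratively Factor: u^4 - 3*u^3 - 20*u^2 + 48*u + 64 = (u + 1)*(u^3 - 4*u^2 - 16*u + 64) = (u - 4)*(u + 1)*(u^2 - 16) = (u - 4)*(u + 1)*(u + 4)*(u - 4)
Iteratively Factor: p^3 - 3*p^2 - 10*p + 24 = (p - 4)*(p^2 + p - 6) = (p - 4)*(p - 2)*(p + 3)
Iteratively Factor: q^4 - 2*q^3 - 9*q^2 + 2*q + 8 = (q + 2)*(q^3 - 4*q^2 - q + 4) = (q - 4)*(q + 2)*(q^2 - 1) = (q - 4)*(q - 1)*(q + 2)*(q + 1)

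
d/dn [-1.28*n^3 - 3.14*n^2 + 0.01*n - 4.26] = -3.84*n^2 - 6.28*n + 0.01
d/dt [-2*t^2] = -4*t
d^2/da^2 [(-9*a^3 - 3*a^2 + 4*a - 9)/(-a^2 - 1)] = 2*(-13*a^3 + 18*a^2 + 39*a - 6)/(a^6 + 3*a^4 + 3*a^2 + 1)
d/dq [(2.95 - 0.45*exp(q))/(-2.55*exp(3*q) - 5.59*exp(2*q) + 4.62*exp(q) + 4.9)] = (-2.295*exp(3*q) + 20.052*exp(2*q) + 32.981*exp(q) - 15.834)*exp(q)/(6.5025*exp(6*q) + 28.509*exp(5*q) + 7.6861*exp(4*q) - 76.6416*exp(3*q) - 33.4376*exp(2*q) + 45.276*exp(q) + 24.01)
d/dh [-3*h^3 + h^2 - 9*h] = -9*h^2 + 2*h - 9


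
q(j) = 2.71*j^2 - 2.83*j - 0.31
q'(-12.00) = -67.87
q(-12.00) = 423.89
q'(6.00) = 29.69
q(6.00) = 80.27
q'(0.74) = 1.18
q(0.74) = -0.92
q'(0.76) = 1.29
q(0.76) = -0.90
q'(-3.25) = -20.44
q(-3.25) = 37.51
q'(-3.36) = -21.04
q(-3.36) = 39.79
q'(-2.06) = -14.00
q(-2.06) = 17.02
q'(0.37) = -0.82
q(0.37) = -0.99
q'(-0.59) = -6.03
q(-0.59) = 2.30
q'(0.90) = 2.05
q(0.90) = -0.66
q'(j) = 5.42*j - 2.83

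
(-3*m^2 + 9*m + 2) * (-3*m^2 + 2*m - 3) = 9*m^4 - 33*m^3 + 21*m^2 - 23*m - 6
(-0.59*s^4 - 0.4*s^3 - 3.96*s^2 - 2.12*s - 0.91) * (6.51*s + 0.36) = -3.8409*s^5 - 2.8164*s^4 - 25.9236*s^3 - 15.2268*s^2 - 6.6873*s - 0.3276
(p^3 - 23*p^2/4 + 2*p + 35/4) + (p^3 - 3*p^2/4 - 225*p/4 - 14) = 2*p^3 - 13*p^2/2 - 217*p/4 - 21/4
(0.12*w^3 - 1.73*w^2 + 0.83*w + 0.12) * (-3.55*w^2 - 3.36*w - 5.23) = -0.426*w^5 + 5.7383*w^4 + 2.2387*w^3 + 5.8331*w^2 - 4.7441*w - 0.6276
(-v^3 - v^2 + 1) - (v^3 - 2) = -2*v^3 - v^2 + 3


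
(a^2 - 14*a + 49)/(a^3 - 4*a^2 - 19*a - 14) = (a - 7)/(a^2 + 3*a + 2)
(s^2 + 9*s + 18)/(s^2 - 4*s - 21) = (s + 6)/(s - 7)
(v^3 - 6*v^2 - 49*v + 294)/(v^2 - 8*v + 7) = (v^2 + v - 42)/(v - 1)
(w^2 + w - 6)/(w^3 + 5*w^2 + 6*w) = (w - 2)/(w*(w + 2))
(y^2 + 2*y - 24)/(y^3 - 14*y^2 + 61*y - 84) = (y + 6)/(y^2 - 10*y + 21)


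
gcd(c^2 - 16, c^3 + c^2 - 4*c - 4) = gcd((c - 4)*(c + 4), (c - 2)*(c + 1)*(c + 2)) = 1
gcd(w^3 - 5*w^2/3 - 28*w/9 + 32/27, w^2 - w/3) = w - 1/3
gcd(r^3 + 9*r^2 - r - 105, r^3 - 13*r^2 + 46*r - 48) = r - 3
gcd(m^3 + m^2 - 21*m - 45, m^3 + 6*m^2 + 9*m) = m^2 + 6*m + 9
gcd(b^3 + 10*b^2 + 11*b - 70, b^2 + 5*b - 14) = b^2 + 5*b - 14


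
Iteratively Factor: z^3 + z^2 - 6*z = (z + 3)*(z^2 - 2*z) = z*(z + 3)*(z - 2)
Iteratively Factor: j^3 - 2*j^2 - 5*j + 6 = (j + 2)*(j^2 - 4*j + 3) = (j - 1)*(j + 2)*(j - 3)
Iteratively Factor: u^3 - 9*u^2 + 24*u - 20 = (u - 5)*(u^2 - 4*u + 4) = (u - 5)*(u - 2)*(u - 2)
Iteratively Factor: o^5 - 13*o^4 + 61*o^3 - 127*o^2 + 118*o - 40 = (o - 5)*(o^4 - 8*o^3 + 21*o^2 - 22*o + 8) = (o - 5)*(o - 4)*(o^3 - 4*o^2 + 5*o - 2) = (o - 5)*(o - 4)*(o - 1)*(o^2 - 3*o + 2) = (o - 5)*(o - 4)*(o - 1)^2*(o - 2)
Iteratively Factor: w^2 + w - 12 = (w - 3)*(w + 4)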